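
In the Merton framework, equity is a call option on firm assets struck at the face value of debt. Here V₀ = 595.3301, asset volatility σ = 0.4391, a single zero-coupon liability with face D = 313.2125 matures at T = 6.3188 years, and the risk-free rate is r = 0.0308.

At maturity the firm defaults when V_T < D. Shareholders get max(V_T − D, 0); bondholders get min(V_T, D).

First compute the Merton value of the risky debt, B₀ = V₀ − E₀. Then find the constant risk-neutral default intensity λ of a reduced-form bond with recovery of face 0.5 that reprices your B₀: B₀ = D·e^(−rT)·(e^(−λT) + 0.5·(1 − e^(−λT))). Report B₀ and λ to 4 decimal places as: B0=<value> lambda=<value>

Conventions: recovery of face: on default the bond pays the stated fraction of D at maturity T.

Equity is a call on the firm's assets struck at D = 313.2125:
d₁ = [ln(V₀/D) + (r + σ²/2)T] / (σ√T)
   = [ln(595.3301/313.2125) + (0.0308 + 0.5·0.4391²)·6.3188] / (0.4391·√6.3188)
   = [0.642234 + 0.803779] / 1.103775 = 1.310061
d₂ = d₁ − σ√T = 1.310061 − 1.103775 = 0.206286
N(d₁) = 0.904912,  N(d₂) = 0.581716,  e^(−rT) = 0.823148
E₀ = V₀·N(d₁) − D·e^(−rT)·N(d₂)
   = 595.3301·0.904912 − 313.2125·0.823148·0.581716 = 388.743381
B₀ = V₀ − E₀ = 595.3301 − 388.743381 = 206.586719
e^(−λT) = (B₀·e^(rT)/D − 0.5)/(1 − 0.5) = (206.5867·1.214848/313.2125 − 0.5)/0.5 = 0.60256349
λ = −ln(0.60256349)/6.3188 = 0.080167

B0=206.5867 lambda=0.0802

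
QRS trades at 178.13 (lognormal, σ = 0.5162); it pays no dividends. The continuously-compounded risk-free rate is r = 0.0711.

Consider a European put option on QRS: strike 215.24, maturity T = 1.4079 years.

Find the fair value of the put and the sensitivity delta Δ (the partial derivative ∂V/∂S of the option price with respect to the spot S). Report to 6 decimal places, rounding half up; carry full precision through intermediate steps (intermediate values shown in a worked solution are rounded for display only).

price = 53.615897
Δ = -0.436159

σ√T = 0.5162·√1.4079 = 0.612497
d₁ = (ln(S/K) + (r+σ²/2)T) / (σ√T) = (ln(178.13/215.24) + (0.0711+0.5162²/2)·1.4079) / 0.612497 = (-0.189240 + 0.287678) / 0.612497 = 0.160716
d₂ = d₁ − σ√T = 0.160716 − 0.612497 = -0.451781
e^{−rT} = 0.904745
N(−d₁) = 0.436159,  N(−d₂) = 0.674287
Put price V = K·e^{−rT}·N(−d₂) − S·N(−d₁) = 131.308841 − 77.692943 = 53.615897
Δ = −N(−d₁) = -0.436159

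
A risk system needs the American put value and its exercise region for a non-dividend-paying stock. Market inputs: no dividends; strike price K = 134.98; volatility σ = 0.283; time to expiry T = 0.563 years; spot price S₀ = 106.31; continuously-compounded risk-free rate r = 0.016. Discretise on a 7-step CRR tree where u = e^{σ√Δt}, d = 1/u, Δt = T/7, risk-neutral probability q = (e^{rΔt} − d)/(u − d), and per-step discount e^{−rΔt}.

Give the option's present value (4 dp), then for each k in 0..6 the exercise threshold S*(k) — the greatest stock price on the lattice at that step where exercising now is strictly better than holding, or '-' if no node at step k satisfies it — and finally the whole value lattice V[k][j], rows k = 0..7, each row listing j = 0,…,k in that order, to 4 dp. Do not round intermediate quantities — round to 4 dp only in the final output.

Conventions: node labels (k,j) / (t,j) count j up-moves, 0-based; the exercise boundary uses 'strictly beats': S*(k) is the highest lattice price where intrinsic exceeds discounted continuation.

params: Δt=0.08043 u=1.08357 d=0.92288 q=0.48796 e^(-rΔt)=0.99871
t_7 payoffs: 74.3646 63.8104 51.4184 36.8689 19.7860 0.0000 0.0000 0.0000
t_6: node(6,0) S=65.6809 payoff=69.2991 vs cont=69.1255 → 69.2991 [stop]  node(6,1) S=77.1171 payoff=57.8629 vs cont=57.6893 → 57.8629 [stop]  node(6,2) S=90.5446 payoff=44.4354 vs cont=44.2618 → 44.4354 [stop]  node(6,3) S=106.3100 payoff=28.6700 vs cont=28.4964 → 28.6700 [stop]  node(6,4) S=124.8205 payoff=10.1595 vs cont=10.1182 → 10.1595 [stop]  node(6,5) S=146.5540 payoff=0.0000 vs cont=0.0000 → 0.0000 [wait]  node(6,6) S=172.0717 payoff=0.0000 vs cont=0.0000 → 0.0000 [wait]  ⇒ S*(6)=124.8205
t_5: node(5,0) S=71.1696 payoff=63.8104 vs cont=63.6368 → 63.8104 [stop]  node(5,1) S=83.5616 payoff=51.4184 vs cont=51.2449 → 51.4184 [stop]  node(5,2) S=98.1111 payoff=36.8689 vs cont=36.6953 → 36.8689 [stop]  node(5,3) S=115.1940 payoff=19.7860 vs cont=19.6124 → 19.7860 [stop]  node(5,4) S=135.2514 payoff=0.0000 vs cont=5.1954 → 5.1954 [wait]  node(5,5) S=158.8011 payoff=0.0000 vs cont=0.0000 → 0.0000 [wait]  ⇒ S*(5)=115.1940
t_4: node(4,0) S=77.1171 payoff=57.8629 vs cont=57.6893 → 57.8629 [stop]  node(4,1) S=90.5446 payoff=44.4354 vs cont=44.2618 → 44.4354 [stop]  node(4,2) S=106.3100 payoff=28.6700 vs cont=28.4964 → 28.6700 [stop]  node(4,3) S=124.8205 payoff=10.1595 vs cont=12.6501 → 12.6501 [wait]  node(4,4) S=146.5540 payoff=0.0000 vs cont=2.6568 → 2.6568 [wait]  ⇒ S*(4)=106.3100
t_3: node(3,0) S=83.5616 payoff=51.4184 vs cont=51.2449 → 51.4184 [stop]  node(3,1) S=98.1111 payoff=36.8689 vs cont=36.6953 → 36.8689 [stop]  node(3,2) S=115.1940 payoff=19.7860 vs cont=20.8261 → 20.8261 [wait]  node(3,3) S=135.2514 payoff=0.0000 vs cont=7.7638 → 7.7638 [wait]  ⇒ S*(3)=98.1111
t_2: node(2,0) S=90.5446 payoff=44.4354 vs cont=44.2618 → 44.4354 [stop]  node(2,1) S=106.3100 payoff=28.6700 vs cont=29.0033 → 29.0033 [wait]  node(2,2) S=124.8205 payoff=10.1595 vs cont=14.4336 → 14.4336 [wait]  ⇒ S*(2)=90.5446
t_1: node(1,0) S=98.1111 payoff=36.8689 vs cont=36.8577 → 36.8689 [stop]  node(1,1) S=115.1940 payoff=19.7860 vs cont=21.8657 → 21.8657 [wait]  ⇒ S*(1)=98.1111
t_0: node(0,0) S=106.3100 payoff=28.6700 vs cont=29.5099 → 29.5099 [wait]  ⇒ S*(0)=-

price = 29.5099
boundary = - 98.1111 90.5446 98.1111 106.3100 115.1940 124.8205
tree:
29.5099
36.8689 21.8657
44.4354 29.0033 14.4336
51.4184 36.8689 20.8261 7.7638
57.8629 44.4354 28.6700 12.6501 2.6568
63.8104 51.4184 36.8689 19.7860 5.1954 0.0000
69.2991 57.8629 44.4354 28.6700 10.1595 0.0000 0.0000
74.3646 63.8104 51.4184 36.8689 19.7860 0.0000 0.0000 0.0000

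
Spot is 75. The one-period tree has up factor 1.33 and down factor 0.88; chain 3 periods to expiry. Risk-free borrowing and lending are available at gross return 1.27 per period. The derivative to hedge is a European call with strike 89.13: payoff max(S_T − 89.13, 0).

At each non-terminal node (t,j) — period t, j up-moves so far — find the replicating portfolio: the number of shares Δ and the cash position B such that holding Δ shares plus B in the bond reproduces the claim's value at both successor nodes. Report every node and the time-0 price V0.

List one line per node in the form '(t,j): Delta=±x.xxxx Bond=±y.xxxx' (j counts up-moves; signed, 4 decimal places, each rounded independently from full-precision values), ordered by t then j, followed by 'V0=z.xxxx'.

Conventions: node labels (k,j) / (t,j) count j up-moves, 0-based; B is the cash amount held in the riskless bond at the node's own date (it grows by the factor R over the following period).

(0,0): Delta=0.9410 Bond=-38.7761
(1,0): Delta=0.6346 Bond=-29.0200
(1,1): Delta=0.9722 Bond=-52.3572
(2,0): Delta=0.0000 Bond=0.0000
(2,1): Delta=0.6992 Bond=-42.5255
(2,2): Delta=1.0000 Bond=-70.1811
V0=31.7998

Risk-neutral probability p* = (R−d)/(u−d) = (1.27−0.88)/(1.33−0.88) = 0.8667.
Expiry values: V(3,0)=0.0000, V(3,1)=0.0000, V(3,2)=27.6174, V(3,3)=87.3178
  t=2,j=0: stock 58.0800 → up 77.2464 (V=0.0000), down 51.1104 (V=0.0000). Price 0.0000; hedge Δ=0.0000, bond B=0.0000.
  t=2,j=1: stock 87.7800 → up 116.7474 (V=27.6174), down 77.2464 (V=0.0000). Price 18.8465; hedge Δ=0.6992, bond B=-42.5255.
  t=2,j=2: stock 132.6675 → up 176.4478 (V=87.3178), down 116.7474 (V=27.6174). Price 62.4864; hedge Δ=1.0000, bond B=-70.1811.
  t=1,j=0: stock 66.0000 → up 87.7800 (V=18.8465), down 58.0800 (V=0.0000). Price 12.8611; hedge Δ=0.6346, bond B=-29.0200.
  t=1,j=1: stock 99.7500 → up 132.6675 (V=62.4864), down 87.7800 (V=18.8465). Price 44.6203; hedge Δ=0.9722, bond B=-52.3572.
  t=0,j=0: stock 75.0000 → up 99.7500 (V=44.6203), down 66.0000 (V=12.8611). Price 31.7998; hedge Δ=0.9410, bond B=-38.7761.
Verification: the root portfolio costs Δ(0,0)·S0 + B(0,0) = 31.7998, matching V0.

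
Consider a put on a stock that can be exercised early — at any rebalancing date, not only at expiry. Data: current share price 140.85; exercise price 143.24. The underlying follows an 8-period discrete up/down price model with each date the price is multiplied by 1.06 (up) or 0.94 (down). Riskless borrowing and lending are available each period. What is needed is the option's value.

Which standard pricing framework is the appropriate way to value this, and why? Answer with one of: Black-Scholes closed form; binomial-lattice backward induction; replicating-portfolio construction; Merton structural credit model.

framework: binomial-lattice backward induction

Key observation: the defining feature is the embedded early-exercise option across 8 discrete dates on the spot-140.85 tree; pricing the strike-143.24 put means working backward with an exercise test at every node.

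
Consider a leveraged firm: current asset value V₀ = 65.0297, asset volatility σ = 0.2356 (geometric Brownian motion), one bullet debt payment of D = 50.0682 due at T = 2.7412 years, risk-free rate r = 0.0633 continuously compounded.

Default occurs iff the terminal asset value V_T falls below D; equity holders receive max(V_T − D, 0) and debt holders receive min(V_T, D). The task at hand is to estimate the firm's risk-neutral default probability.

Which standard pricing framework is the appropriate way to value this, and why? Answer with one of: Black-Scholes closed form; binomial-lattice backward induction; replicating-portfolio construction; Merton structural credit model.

Key observation: a levered firm with one bullet debt due at 2.7412 years is the canonical structural-credit setup: equity is a call on the firm's assets struck at the face value.

framework: Merton structural credit model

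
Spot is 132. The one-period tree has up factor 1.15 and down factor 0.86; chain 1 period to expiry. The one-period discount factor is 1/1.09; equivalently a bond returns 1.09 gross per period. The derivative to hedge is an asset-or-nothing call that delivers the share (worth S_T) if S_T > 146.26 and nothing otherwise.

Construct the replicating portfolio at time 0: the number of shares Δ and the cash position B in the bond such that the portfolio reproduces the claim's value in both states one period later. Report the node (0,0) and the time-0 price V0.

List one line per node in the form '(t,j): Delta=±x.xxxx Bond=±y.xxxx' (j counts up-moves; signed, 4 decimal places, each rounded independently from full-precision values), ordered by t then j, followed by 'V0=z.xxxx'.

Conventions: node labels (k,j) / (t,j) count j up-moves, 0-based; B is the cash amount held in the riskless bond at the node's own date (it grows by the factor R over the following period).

Under the risk-neutral measure, an up-move has probability p* = (R−d)/(u−d) = 0.7931 and values discount at R = 1.09.
Payoffs at expiry: V(1,0)=0.0000, V(1,1)=151.8000
Node (0,0) S=132.0000: V=(p*·151.8000+(1−p*)·0.0000)/1.09=110.4524; Δ=(151.8000−0.0000)/(151.8000−113.5200)=3.9655; B=V−Δ·S=-412.9959
Verification: the root portfolio costs Δ(0,0)·S0 + B(0,0) = 110.4524, matching V0.

(0,0): Delta=3.9655 Bond=-412.9959
V0=110.4524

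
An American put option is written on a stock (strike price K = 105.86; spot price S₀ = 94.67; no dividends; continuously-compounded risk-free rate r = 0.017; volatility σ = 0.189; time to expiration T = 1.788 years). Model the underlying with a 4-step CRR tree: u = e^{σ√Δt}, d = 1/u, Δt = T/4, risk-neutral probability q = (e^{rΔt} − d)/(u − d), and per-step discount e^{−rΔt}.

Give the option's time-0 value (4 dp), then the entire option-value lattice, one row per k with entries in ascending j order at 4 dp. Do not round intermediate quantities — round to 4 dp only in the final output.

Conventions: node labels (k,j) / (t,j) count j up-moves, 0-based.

params: Δt=0.44700 u=1.13469 d=0.88130 q=0.49855 e^(-rΔt)=0.99243
t_4 payoffs: 48.7517 32.3315 11.1900 0.0000 0.0000
k=3: node(3,0) S=64.8004 payoff=41.0596 vs cont=40.2582 → 41.0596 [stop]  node(3,1) S=83.4323 payoff=22.4277 vs cont=21.6263 → 22.4277 [stop]  node(3,2) S=107.4213 payoff=0.0000 vs cont=5.5687 → 5.5687 [wait]  node(3,3) S=138.3079 payoff=0.0000 vs cont=0.0000 → 0.0000 [wait]
k=2: node(2,0) S=73.5285 payoff=32.3315 vs cont=31.5301 → 32.3315 [stop]  node(2,1) S=94.6700 payoff=11.1900 vs cont=13.9164 → 13.9164 [wait]  node(2,2) S=121.8902 payoff=0.0000 vs cont=2.7713 → 2.7713 [wait]
k=1: node(1,0) S=83.4323 payoff=22.4277 vs cont=22.9753 → 22.9753 [wait]  node(1,1) S=107.4213 payoff=0.0000 vs cont=8.2967 → 8.2967 [wait]
k=0: node(0,0) S=94.6700 payoff=11.1900 vs cont=15.5387 → 15.5387 [wait]

price = 15.5387
tree:
15.5387
22.9753 8.2967
32.3315 13.9164 2.7713
41.0596 22.4277 5.5687 0.0000
48.7517 32.3315 11.1900 0.0000 0.0000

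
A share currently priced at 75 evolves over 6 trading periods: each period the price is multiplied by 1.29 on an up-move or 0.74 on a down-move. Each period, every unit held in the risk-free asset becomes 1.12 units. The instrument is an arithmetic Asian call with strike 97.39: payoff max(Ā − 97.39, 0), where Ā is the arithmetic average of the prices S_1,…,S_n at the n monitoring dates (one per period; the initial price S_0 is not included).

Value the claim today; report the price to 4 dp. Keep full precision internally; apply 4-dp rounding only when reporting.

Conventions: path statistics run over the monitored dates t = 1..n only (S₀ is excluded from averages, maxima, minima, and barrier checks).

With p* = (R−d)/(u−d) = 0.6909, sum probability × payoff across the paths and divide by R^6.
Enumerate all 2^6 = 64 price paths (U = up ×1.29, D = down ×0.74); each path with k up-moves has probability p*^k·(1−p*)^(6−k).
DDDDDD: Ā=29.7350, payoff=0.0000, prob=0.000872
UDDDDD: Ā=51.8353, payoff=0.0000, prob=0.001949
DUDDDD: Ā=44.9603, payoff=0.0000, prob=0.001949
UUDDDD: Ā=78.3767, payoff=0.0000, prob=0.004357
DDUDDD: Ā=39.8728, payoff=0.0000, prob=0.001949
UDUDDD: Ā=69.5079, payoff=0.0000, prob=0.004357
DUUDDD: Ā=62.6329, payoff=0.0000, prob=0.004357
UUUDDD: Ā=109.1844, payoff=11.7944, prob=0.009739
DDDUDD: Ā=36.1080, payoff=0.0000, prob=0.001949
UDDUDD: Ā=62.9451, payoff=0.0000, prob=0.004357
DUDUDD: Ā=56.0701, payoff=0.0000, prob=0.004357
UUDUDD: Ā=97.7438, payoff=0.3538, prob=0.009739
DDUUDD: Ā=50.9826, payoff=0.0000, prob=0.004357
UDUUDD: Ā=88.8750, payoff=0.0000, prob=0.009739
DUUUDD: Ā=82.0000, payoff=0.0000, prob=0.009739
UUUUDD: Ā=142.9460, payoff=45.5560, prob=0.021770
DDDDUD: Ā=33.3221, payoff=0.0000, prob=0.001949
UDDDUD: Ā=58.0885, payoff=0.0000, prob=0.004357
DUDDUD: Ā=51.2135, payoff=0.0000, prob=0.004357
UUDDUD: Ā=89.2776, payoff=0.0000, prob=0.009739
DDUDUD: Ā=46.1260, payoff=0.0000, prob=0.004357
UDUDUD: Ā=80.4089, payoff=0.0000, prob=0.009739
DUUDUD: Ā=73.5339, payoff=0.0000, prob=0.009739
UUUDUD: Ā=128.1875, payoff=30.7975, prob=0.021770
DDDUUD: Ā=42.3613, payoff=0.0000, prob=0.004357
UDDUUD: Ā=73.8460, payoff=0.0000, prob=0.009739
DUDUUD: Ā=66.9710, payoff=0.0000, prob=0.009739
UUDUUD: Ā=116.7468, payoff=19.3568, prob=0.021770
DDUUUD: Ā=61.8835, payoff=0.0000, prob=0.009739
UDUUUD: Ā=107.8780, payoff=10.4880, prob=0.021770
DUUUUD: Ā=101.0030, payoff=3.6130, prob=0.021770
UUUUUD: Ā=176.0729, payoff=78.6829, prob=0.048662
DDDDDU: Ā=31.2605, payoff=0.0000, prob=0.001949
UDDDDU: Ā=54.4947, payoff=0.0000, prob=0.004357
DUDDDU: Ā=47.6197, payoff=0.0000, prob=0.004357
UUDDDU: Ā=83.0127, payoff=0.0000, prob=0.009739
DDUDDU: Ā=42.5322, payoff=0.0000, prob=0.004357
UDUDDU: Ā=74.1440, payoff=0.0000, prob=0.009739
DUUDDU: Ā=67.2690, payoff=0.0000, prob=0.009739
UUUDDU: Ā=117.2662, payoff=19.8762, prob=0.021770
DDDUDU: Ā=38.7675, payoff=0.0000, prob=0.004357
UDDUDU: Ā=67.5811, payoff=0.0000, prob=0.009739
DUDUDU: Ā=60.7061, payoff=0.0000, prob=0.009739
UUDUDU: Ā=105.8255, payoff=8.4355, prob=0.021770
DDUUDU: Ā=55.6186, payoff=0.0000, prob=0.009739
UDUUDU: Ā=96.9568, payoff=0.0000, prob=0.021770
DUUUDU: Ā=90.0818, payoff=0.0000, prob=0.021770
UUUUDU: Ā=157.0344, payoff=59.6444, prob=0.048662
DDDDUU: Ā=35.9815, payoff=0.0000, prob=0.004357
UDDDUU: Ā=62.7246, payoff=0.0000, prob=0.009739
DUDDUU: Ā=55.8496, payoff=0.0000, prob=0.009739
UUDDUU: Ā=97.3594, payoff=0.0000, prob=0.021770
DDUDUU: Ā=50.7621, payoff=0.0000, prob=0.009739
UDUDUU: Ā=88.4906, payoff=0.0000, prob=0.021770
DUUDUU: Ā=81.6156, payoff=0.0000, prob=0.021770
UUUDUU: Ā=142.2759, payoff=44.8859, prob=0.048662
DDDUUU: Ā=46.9973, payoff=0.0000, prob=0.009739
UDDUUU: Ā=81.9278, payoff=0.0000, prob=0.021770
DUDUUU: Ā=75.0528, payoff=0.0000, prob=0.021770
UUDUUU: Ā=130.8352, payoff=33.4452, prob=0.048662
DDUUUU: Ā=69.9653, payoff=0.0000, prob=0.021770
UDUUUU: Ā=121.9665, payoff=24.5765, prob=0.048662
DUUUUU: Ā=115.0915, payoff=17.7015, prob=0.048662
UUUUUU: Ā=200.6325, payoff=103.2425, prob=0.108774
Price = Σ prob·payoff / R^6 = 26.955726 / 1.973823 = 13.6566

price = 13.6566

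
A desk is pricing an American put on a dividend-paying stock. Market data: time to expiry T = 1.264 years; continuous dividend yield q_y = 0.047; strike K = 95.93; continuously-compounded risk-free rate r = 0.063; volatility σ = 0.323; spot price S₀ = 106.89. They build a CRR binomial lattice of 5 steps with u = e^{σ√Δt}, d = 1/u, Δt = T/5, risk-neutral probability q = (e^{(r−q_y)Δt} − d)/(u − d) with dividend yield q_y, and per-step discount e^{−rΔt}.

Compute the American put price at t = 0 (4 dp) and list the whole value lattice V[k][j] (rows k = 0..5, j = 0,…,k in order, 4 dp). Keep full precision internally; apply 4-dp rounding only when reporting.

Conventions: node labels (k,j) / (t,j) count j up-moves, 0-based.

Δt=0.25280, u=1.17633, d=0.85010, q=0.47191, disc=e^(-rΔt)=0.98420
k=5 terminal: V=max(K-S,0) → 48.4746 30.2631 5.0629 0.0000 0.0000 0.0000
k=4: j=0 S=55.8234 intr=40.1066 cont=39.2503 V=40.1066[EX]; j=1 S=77.2461 intr=18.6839 cont=18.0806 V=18.6839[EX]; j=2 S=106.8900 intr=0.0000 cont=2.6314 V=2.6314[hold]; j=3 S=147.9100 intr=0.0000 cont=0.0000 V=0.0000[hold]; j=4 S=204.6718 intr=0.0000 cont=0.0000 V=0.0000[hold]
k=3: j=0 S=65.6669 intr=30.2631 cont=29.5230 V=30.2631[EX]; j=1 S=90.8671 intr=5.0629 cont=10.9330 V=10.9330[hold]; j=2 S=125.7382 intr=0.0000 cont=1.3677 V=1.3677[hold]; j=3 S=173.9914 intr=0.0000 cont=0.0000 V=0.0000[hold]
k=2: j=0 S=77.2461 intr=18.6839 cont=20.8070 V=20.8070[hold]; j=1 S=106.8900 intr=0.0000 cont=6.3176 V=6.3176[hold]; j=2 S=147.9100 intr=0.0000 cont=0.7108 V=0.7108[hold]
k=1: j=0 S=90.8671 intr=5.0629 cont=13.7485 V=13.7485[hold]; j=1 S=125.7382 intr=0.0000 cont=3.6137 V=3.6137[hold]
k=0: j=0 S=106.8900 intr=0.0000 cont=8.8241 V=8.8241[hold]

price = 8.8241
tree:
8.8241
13.7485 3.6137
20.8070 6.3176 0.7108
30.2631 10.9330 1.3677 0.0000
40.1066 18.6839 2.6314 0.0000 0.0000
48.4746 30.2631 5.0629 0.0000 0.0000 0.0000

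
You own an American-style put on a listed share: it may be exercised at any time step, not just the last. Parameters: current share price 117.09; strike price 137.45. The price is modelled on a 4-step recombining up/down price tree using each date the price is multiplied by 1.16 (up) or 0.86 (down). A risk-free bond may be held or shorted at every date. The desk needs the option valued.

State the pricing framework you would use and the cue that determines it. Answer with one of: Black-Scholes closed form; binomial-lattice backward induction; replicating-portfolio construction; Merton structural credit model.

Key observation: with exercise allowed before expiry on a discrete up/down model (4 steps from spot 117.09), the strike-137.45 put's value must be rolled back through the tree testing early exercise at each node.

framework: binomial-lattice backward induction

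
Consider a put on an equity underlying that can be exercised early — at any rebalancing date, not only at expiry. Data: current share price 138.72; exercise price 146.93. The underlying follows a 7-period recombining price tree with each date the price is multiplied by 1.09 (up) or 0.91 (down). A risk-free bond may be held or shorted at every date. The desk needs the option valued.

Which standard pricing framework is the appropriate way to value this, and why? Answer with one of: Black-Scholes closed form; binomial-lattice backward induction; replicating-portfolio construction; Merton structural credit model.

Key observation: an American put (K = 146.93, S₀ = 138.72) on a 7-date tree has no closed form — the optimal stopping decision is embedded and must be resolved recursively from expiry.

framework: binomial-lattice backward induction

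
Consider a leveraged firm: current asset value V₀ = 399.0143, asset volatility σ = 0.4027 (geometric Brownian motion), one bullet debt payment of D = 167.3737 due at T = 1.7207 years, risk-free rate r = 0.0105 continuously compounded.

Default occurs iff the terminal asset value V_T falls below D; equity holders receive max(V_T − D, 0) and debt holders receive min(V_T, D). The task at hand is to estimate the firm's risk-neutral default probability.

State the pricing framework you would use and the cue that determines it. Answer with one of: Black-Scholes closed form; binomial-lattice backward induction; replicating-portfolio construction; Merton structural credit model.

Key observation: the asked-for credit quantity lives on the firm's capital structure — asset value, asset volatility, debt face 167.3737 — which is the structural model's domain.

framework: Merton structural credit model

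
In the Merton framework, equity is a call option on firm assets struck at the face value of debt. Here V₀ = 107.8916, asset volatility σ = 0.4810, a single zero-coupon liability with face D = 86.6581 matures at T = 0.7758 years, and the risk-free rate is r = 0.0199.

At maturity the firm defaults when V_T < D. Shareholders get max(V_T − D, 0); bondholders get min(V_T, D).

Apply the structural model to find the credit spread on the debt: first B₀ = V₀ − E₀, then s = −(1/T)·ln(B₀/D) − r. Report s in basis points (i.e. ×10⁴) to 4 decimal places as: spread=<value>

Apply the equity-as-call identities (strike 86.6581, horizon 0.7758 years):
d₁ = [ln(V₀/D) + (r + σ²/2)T] / (σ√T)
   = [ln(107.8916/86.6581) + (0.0199 + 0.5·0.4810²)·0.7758] / (0.4810·√0.7758)
   = [0.219157 + 0.105183] / 0.423662 = 0.765562
d₂ = d₁ − σ√T = 0.765562 − 0.423662 = 0.341900
N(d₁) = 0.778032,  N(d₂) = 0.633787,  e^(−rT) = 0.984680
E₀ = V₀·N(d₁) − D·e^(−rT)·N(d₂)
   = 107.8916·0.778032 − 86.6581·0.984680·0.633787 = 29.861718
B₀ = V₀ − E₀ = 107.8916 − 29.861718 = 78.029882
spread = −(1/T)·ln(B₀/D) − r = −(1/0.7758)·ln(78.029882/86.6581) − 0.0199 = 0.11528772
in basis points: 0.11528772 × 10⁴ = 1152.8772 bp

spread=1152.8772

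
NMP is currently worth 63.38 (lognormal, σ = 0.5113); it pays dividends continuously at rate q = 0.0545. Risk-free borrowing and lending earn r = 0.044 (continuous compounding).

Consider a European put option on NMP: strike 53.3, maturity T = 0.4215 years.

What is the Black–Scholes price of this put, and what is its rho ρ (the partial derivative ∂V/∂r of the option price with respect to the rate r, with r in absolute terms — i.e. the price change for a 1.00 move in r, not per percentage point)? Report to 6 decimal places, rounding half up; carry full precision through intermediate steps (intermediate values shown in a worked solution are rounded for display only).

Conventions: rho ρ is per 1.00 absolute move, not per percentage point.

σ√T = 0.5113·√0.4215 = 0.331951
d₁ = (ln(S/K) + (r−q+σ²/2)T) / (σ√T) = (ln(63.38/53.3) + (0.044−0.0545+0.5113²/2)·0.4215) / 0.331951 = (0.173212 + 0.050670) / 0.331951 = 0.674442
d₂ = d₁ − σ√T = 0.674442 − 0.331951 = 0.342491
e^{−rT} = 0.981625
e^{−qT} = 0.977290
N(−d₁) = 0.250015,  N(−d₂) = 0.365991
Put price V = K·e^{−rT}·N(−d₂) − S·e^{−qT}·N(−d₁) = 19.148856 − 15.486092 = 3.662764
ρ = −K·T·e^{−rT}·N(−d₂) = -8.071243

price = 3.662764
ρ = -8.071243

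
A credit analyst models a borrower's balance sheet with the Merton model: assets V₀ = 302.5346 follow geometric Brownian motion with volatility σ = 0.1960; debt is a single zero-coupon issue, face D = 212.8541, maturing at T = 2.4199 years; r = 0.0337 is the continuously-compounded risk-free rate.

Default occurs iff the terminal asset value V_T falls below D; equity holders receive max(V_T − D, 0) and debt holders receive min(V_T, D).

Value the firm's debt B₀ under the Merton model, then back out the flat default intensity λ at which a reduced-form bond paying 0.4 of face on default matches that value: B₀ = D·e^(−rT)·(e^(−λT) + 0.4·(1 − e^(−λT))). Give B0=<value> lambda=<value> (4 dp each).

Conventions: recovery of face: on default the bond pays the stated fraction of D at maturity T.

B0=193.6036 lambda=0.0092

Work the structural quantities from V₀ = 302.5346 against face 212.8541:
d₁ = [ln(V₀/D) + (r + σ²/2)T] / (σ√T)
   = [ln(302.5346/212.8541) + (0.0337 + 0.5·0.1960²)·2.4199] / (0.1960·√2.4199)
   = [0.351589 + 0.128032] / 0.304898 = 1.573052
d₂ = d₁ − σ√T = 1.573052 − 0.304898 = 1.268154
N(d₁) = 0.942147,  N(d₂) = 0.897629,  e^(−rT) = 0.921686
E₀ = V₀·N(d₁) − D·e^(−rT)·N(d₂)
   = 302.5346·0.942147 − 212.8541·0.921686·0.897629 = 108.931013
B₀ = V₀ − E₀ = 302.5346 − 108.931013 = 193.603587
e^(−λT) = (B₀·e^(rT)/D − 0.4)/(1 − 0.4) = (193.6036·1.084968/212.8541 − 0.4)/0.6 = 0.97807293
λ = −ln(0.97807293)/2.4199 = 0.009162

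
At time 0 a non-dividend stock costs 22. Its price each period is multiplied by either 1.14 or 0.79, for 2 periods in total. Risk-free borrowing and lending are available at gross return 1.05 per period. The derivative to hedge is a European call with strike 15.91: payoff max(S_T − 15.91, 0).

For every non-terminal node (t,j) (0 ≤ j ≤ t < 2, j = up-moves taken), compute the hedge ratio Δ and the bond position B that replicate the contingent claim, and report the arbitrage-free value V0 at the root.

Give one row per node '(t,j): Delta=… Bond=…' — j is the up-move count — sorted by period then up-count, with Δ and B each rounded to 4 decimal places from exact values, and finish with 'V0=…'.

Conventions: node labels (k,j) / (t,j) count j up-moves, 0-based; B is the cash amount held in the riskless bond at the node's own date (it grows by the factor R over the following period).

The replicating-portfolio and risk-neutral prices coincide; use p* = (1.05−0.79)/(1.14−0.79) = 0.7429 for the latter.
Terminal payoffs: V(2,0)=0.0000, V(2,1)=3.9032, V(2,2)=12.6812
(1,0): S=17.3800. Δ = (V_up−V_dn)/(S_up−S_dn) = (3.9032−0.0000)/(19.8132−13.7302) = 0.6417. V = [p*·3.9032 + (1−p*)·0.0000]/1.05 = 2.7614. B = V − Δ·S = -8.3906.
(1,1): S=25.0800. Δ = (V_up−V_dn)/(S_up−S_dn) = (12.6812−3.9032)/(28.5912−19.8132) = 1.0000. V = [p*·12.6812 + (1−p*)·3.9032]/1.05 = 9.9276. B = V − Δ·S = -15.1524.
(0,0): S=22.0000. Δ = (V_up−V_dn)/(S_up−S_dn) = (9.9276−2.7614)/(25.0800−17.3800) = 0.9307. V = [p*·9.9276 + (1−p*)·2.7614]/1.05 = 7.6999. B = V − Δ·S = -12.7749.
Verification: the root portfolio costs Δ(0,0)·S0 + B(0,0) = 7.6999, matching V0.

(0,0): Delta=0.9307 Bond=-12.7749
(1,0): Delta=0.6417 Bond=-8.3906
(1,1): Delta=1.0000 Bond=-15.1524
V0=7.6999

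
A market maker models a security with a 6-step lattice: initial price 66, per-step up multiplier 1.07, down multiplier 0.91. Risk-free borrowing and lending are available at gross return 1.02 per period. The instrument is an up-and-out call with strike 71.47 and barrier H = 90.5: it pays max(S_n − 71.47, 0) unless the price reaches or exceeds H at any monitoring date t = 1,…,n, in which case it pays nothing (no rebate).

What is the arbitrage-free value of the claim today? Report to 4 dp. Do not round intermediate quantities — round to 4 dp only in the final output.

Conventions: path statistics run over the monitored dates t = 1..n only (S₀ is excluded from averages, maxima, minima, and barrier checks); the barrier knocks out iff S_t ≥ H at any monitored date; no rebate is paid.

Risk-neutral up-probability p* = (R−d)/(u−d) = (1.02−0.91)/(1.07−0.91) = 0.6875; the claim prices as the p*-weighted sum of path payoffs discounted by R^6.
Enumerate all 2^6 = 64 price paths (U = up ×1.07, D = down ×0.91); each path with k up-moves has probability p*^k·(1−p*)^(6−k).
DDDDDD: M=60.0600, payoff=0.0000, prob=0.000931
UDDDDD: M=70.6200, payoff=0.0000, prob=0.002049
DUDDDD: M=64.2642, payoff=0.0000, prob=0.002049
UUDDDD: M=75.5634, payoff=0.0000, prob=0.004508
DDUDDD: M=60.0600, payoff=0.0000, prob=0.002049
UDUDDD: M=70.6200, payoff=0.0000, prob=0.004508
DUUDDD: M=68.7627, payoff=0.0000, prob=0.004508
UUUDDD: M=80.8528, payoff=0.0000, prob=0.009917
DDDUDD: M=60.0600, payoff=0.0000, prob=0.002049
UDDUDD: M=70.6200, payoff=0.0000, prob=0.004508
DUDUDD: M=64.2642, payoff=0.0000, prob=0.004508
UUDUDD: M=75.5634, payoff=0.0000, prob=0.009917
DDUUDD: M=62.5741, payoff=0.0000, prob=0.004508
UDUUDD: M=73.5761, payoff=0.0000, prob=0.009917
DUUUDD: M=73.5761, payoff=0.0000, prob=0.009917
UUUUDD: M=86.5125, payoff=0.1710, prob=0.021817
DDDDUD: M=60.0600, payoff=0.0000, prob=0.002049
UDDDUD: M=70.6200, payoff=0.0000, prob=0.004508
DUDDUD: M=64.2642, payoff=0.0000, prob=0.004508
UUDDUD: M=75.5634, payoff=0.0000, prob=0.009917
DDUDUD: M=60.0600, payoff=0.0000, prob=0.004508
UDUDUD: M=70.6200, payoff=0.0000, prob=0.009917
DUUDUD: M=68.7627, payoff=0.0000, prob=0.009917
UUUDUD: M=80.8528, payoff=0.1710, prob=0.021817
DDDUUD: M=60.0600, payoff=0.0000, prob=0.004508
UDDUUD: M=70.6200, payoff=0.0000, prob=0.009917
DUDUUD: M=66.9542, payoff=0.0000, prob=0.009917
UUDUUD: M=78.7264, payoff=0.1710, prob=0.021817
DDUUUD: M=66.9542, payoff=0.0000, prob=0.009917
UDUUUD: M=78.7264, payoff=0.1710, prob=0.021817
DUUUUD: M=78.7264, payoff=0.1710, prob=0.021817
UUUUUD: M=92.5684, payoff=0.0000, prob=0.047997
DDDDDU: M=60.0600, payoff=0.0000, prob=0.002049
UDDDDU: M=70.6200, payoff=0.0000, prob=0.004508
DUDDDU: M=64.2642, payoff=0.0000, prob=0.004508
UUDDDU: M=75.5634, payoff=0.0000, prob=0.009917
DDUDDU: M=60.0600, payoff=0.0000, prob=0.004508
UDUDDU: M=70.6200, payoff=0.0000, prob=0.009917
DUUDDU: M=68.7627, payoff=0.0000, prob=0.009917
UUUDDU: M=80.8528, payoff=0.1710, prob=0.021817
DDDUDU: M=60.0600, payoff=0.0000, prob=0.004508
UDDUDU: M=70.6200, payoff=0.0000, prob=0.009917
DUDUDU: M=64.2642, payoff=0.0000, prob=0.009917
UUDUDU: M=75.5634, payoff=0.1710, prob=0.021817
DDUUDU: M=62.5741, payoff=0.0000, prob=0.009917
UDUUDU: M=73.5761, payoff=0.1710, prob=0.021817
DUUUDU: M=73.5761, payoff=0.1710, prob=0.021817
UUUUDU: M=86.5125, payoff=12.7673, prob=0.047997
DDDDUU: M=60.0600, payoff=0.0000, prob=0.004508
UDDDUU: M=70.6200, payoff=0.0000, prob=0.009917
DUDDUU: M=64.2642, payoff=0.0000, prob=0.009917
UUDDUU: M=75.5634, payoff=0.1710, prob=0.021817
DDUDUU: M=60.9284, payoff=0.0000, prob=0.009917
UDUDUU: M=71.6410, payoff=0.1710, prob=0.021817
DUUDUU: M=71.6410, payoff=0.1710, prob=0.021817
UUUDUU: M=84.2373, payoff=12.7673, prob=0.047997
DDDUUU: M=60.9284, payoff=0.0000, prob=0.009917
UDDUUU: M=71.6410, payoff=0.1710, prob=0.021817
DUDUUU: M=71.6410, payoff=0.1710, prob=0.021817
UUDUUU: M=84.2373, payoff=12.7673, prob=0.047997
DDUUUU: M=71.6410, payoff=0.1710, prob=0.021817
UDUUUU: M=84.2373, payoff=12.7673, prob=0.047997
DUUUUU: M=84.2373, payoff=12.7673, prob=0.047997
UUUUUU: M=99.0482, payoff=0.0000, prob=0.105593
Price = Σ prob·payoff / R^6 = 3.119917 / 1.126162 = 2.7704

price = 2.7704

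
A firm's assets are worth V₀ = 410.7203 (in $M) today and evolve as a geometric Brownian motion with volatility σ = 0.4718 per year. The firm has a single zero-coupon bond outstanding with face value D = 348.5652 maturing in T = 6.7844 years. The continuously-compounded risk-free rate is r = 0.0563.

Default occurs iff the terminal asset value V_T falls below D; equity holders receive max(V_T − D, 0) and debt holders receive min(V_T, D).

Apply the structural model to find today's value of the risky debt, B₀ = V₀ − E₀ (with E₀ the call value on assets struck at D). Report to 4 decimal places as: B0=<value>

Equity is a call on the firm's assets struck at D = 348.5652:
d₁ = [ln(V₀/D) + (r + σ²/2)T] / (σ√T)
   = [ln(410.7203/348.5652) + (0.0563 + 0.5·0.4718²)·6.7844] / (0.4718·√6.7844)
   = [0.164087 + 1.137049] / 1.228892 = 1.058788
d₂ = d₁ − σ√T = 1.058788 − 1.228892 = -0.170103
N(d₁) = 0.855152,  N(d₂) = 0.432464,  e^(−rT) = 0.682521
E₀ = V₀·N(d₁) − D·e^(−rT)·N(d₂)
   = 410.7203·0.855152 − 348.5652·0.682521·0.432464 = 248.343620
B₀ = V₀ − E₀ = 410.7203 − 248.343620 = 162.376680

B0=162.3767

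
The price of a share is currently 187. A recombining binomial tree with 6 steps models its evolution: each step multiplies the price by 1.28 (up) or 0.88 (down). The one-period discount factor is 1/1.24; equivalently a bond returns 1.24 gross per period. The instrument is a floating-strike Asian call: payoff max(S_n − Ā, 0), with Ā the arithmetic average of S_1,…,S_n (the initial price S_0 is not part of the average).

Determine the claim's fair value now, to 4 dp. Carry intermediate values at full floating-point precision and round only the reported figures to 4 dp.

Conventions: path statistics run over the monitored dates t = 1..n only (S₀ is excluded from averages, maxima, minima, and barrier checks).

price = 70.2879

Set p* = 0.9000 (from d < R < u); the path-dependent value is the discounted p*-expectation over all price paths.
Enumerate all 2^6 = 64 price paths (U = up ×1.28, D = down ×0.88); each path with k up-moves has probability p*^k·(1−p*)^(6−k).
DDDDDD: Ā=122.4134, payoff=0.0000, prob=0.000001
UDDDDD: Ā=178.0559, payoff=0.0000, prob=0.000009
DUDDDD: Ā=165.5892, payoff=0.0000, prob=0.000009
UUDDDD: Ā=240.8570, payoff=0.0000, prob=0.000081
DDUDDD: Ā=154.6186, payoff=0.0000, prob=0.000009
UDUDDD: Ā=224.8997, payoff=0.0000, prob=0.000081
DUUDDD: Ā=212.4330, payoff=0.0000, prob=0.000081
UUUDDD: Ā=308.9935, payoff=0.0000, prob=0.000729
DDDUDD: Ā=144.9644, payoff=0.0000, prob=0.000009
UDDUDD: Ā=210.8573, payoff=0.0000, prob=0.000081
DUDUDD: Ā=198.3906, payoff=0.0000, prob=0.000081
UUDUDD: Ā=288.5681, payoff=0.0000, prob=0.000729
DDUUDD: Ā=187.4199, payoff=0.0000, prob=0.000081
UDUUDD: Ā=272.6108, payoff=0.0000, prob=0.000729
DUUUDD: Ā=260.1441, payoff=7.1070, prob=0.000729
UUUUDD: Ā=378.3915, payoff=10.3374, prob=0.006561
DDDDUD: Ā=136.4687, payoff=0.0000, prob=0.000009
UDDDUD: Ā=198.4999, payoff=0.0000, prob=0.000081
DUDDUD: Ā=186.0332, payoff=0.0000, prob=0.000081
UUDDUD: Ā=270.5938, payoff=0.0000, prob=0.000729
DDUDUD: Ā=175.0626, payoff=8.6726, prob=0.000081
UDUDUD: Ā=254.6365, payoff=12.6147, prob=0.000729
DUUDUD: Ā=242.1698, payoff=25.0813, prob=0.000729
UUUDUD: Ā=352.2470, payoff=36.4819, prob=0.006561
DDDUUD: Ā=165.4084, payoff=18.3268, prob=0.000081
UDDUUD: Ā=240.5940, payoff=26.6571, prob=0.000729
DUDUUD: Ā=228.1273, payoff=39.1238, prob=0.000729
UUDUUD: Ā=331.8216, payoff=56.9073, prob=0.006561
DDUUUD: Ā=217.1567, payoff=50.0944, prob=0.000729
UDUUUD: Ā=315.8643, payoff=72.8646, prob=0.006561
DUUUUD: Ā=303.3976, payoff=85.3313, prob=0.006561
UUUUUD: Ā=441.3056, payoff=124.1183, prob=0.059049
DDDDDU: Ā=128.9925, payoff=0.0000, prob=0.000009
UDDDDU: Ā=187.6254, payoff=0.0000, prob=0.000081
DUDDDU: Ā=175.1588, payoff=8.5764, prob=0.000081
UUDDDU: Ā=254.7764, payoff=12.4747, prob=0.000729
DDUDDU: Ā=164.1881, payoff=19.5471, prob=0.000081
UDUDDU: Ā=238.8190, payoff=28.4321, prob=0.000729
DUUDDU: Ā=226.3524, payoff=40.8987, prob=0.000729
UUUDDU: Ā=329.2398, payoff=59.4891, prob=0.006561
DDDUDU: Ā=154.5339, payoff=29.2012, prob=0.000081
UDDUDU: Ā=224.7766, payoff=42.4745, prob=0.000729
DUDUDU: Ā=212.3099, payoff=54.9412, prob=0.000729
UUDUDU: Ā=308.8144, payoff=79.9145, prob=0.006561
DDUUDU: Ā=201.3393, payoff=65.9119, prob=0.000729
UDUUDU: Ā=292.8571, payoff=95.8718, prob=0.006561
DUUUDU: Ā=280.3904, payoff=108.3385, prob=0.006561
UUUUDU: Ā=407.8406, payoff=157.5832, prob=0.059049
DDDDUU: Ā=146.0382, payoff=37.6969, prob=0.000081
UDDDUU: Ā=212.4192, payoff=54.8319, prob=0.000729
DUDDUU: Ā=199.9526, payoff=67.2986, prob=0.000729
UUDDUU: Ā=290.8401, payoff=97.8888, prob=0.006561
DDUDUU: Ā=188.9819, payoff=78.2692, prob=0.000729
UDUDUU: Ā=274.8828, payoff=113.8461, prob=0.006561
DUUDUU: Ā=262.4161, payoff=126.3128, prob=0.006561
UUUDUU: Ā=381.6961, payoff=183.7277, prob=0.059049
DDDUUU: Ā=179.3277, payoff=87.9234, prob=0.000729
UDDUUU: Ā=260.8403, payoff=127.8886, prob=0.006561
DUDUUU: Ā=248.3736, payoff=140.3553, prob=0.006561
UUDUUU: Ā=361.2707, payoff=204.1531, prob=0.059049
DDUUUU: Ā=237.4030, payoff=151.3259, prob=0.006561
UDUUUU: Ā=345.3134, payoff=220.1104, prob=0.059049
DUUUUU: Ā=332.8467, payoff=232.5771, prob=0.059049
UUUUUU: Ā=484.1407, payoff=338.2940, prob=0.531441
Price = Σ prob·payoff / R^6 = 255.511764 / 3.635215 = 70.2879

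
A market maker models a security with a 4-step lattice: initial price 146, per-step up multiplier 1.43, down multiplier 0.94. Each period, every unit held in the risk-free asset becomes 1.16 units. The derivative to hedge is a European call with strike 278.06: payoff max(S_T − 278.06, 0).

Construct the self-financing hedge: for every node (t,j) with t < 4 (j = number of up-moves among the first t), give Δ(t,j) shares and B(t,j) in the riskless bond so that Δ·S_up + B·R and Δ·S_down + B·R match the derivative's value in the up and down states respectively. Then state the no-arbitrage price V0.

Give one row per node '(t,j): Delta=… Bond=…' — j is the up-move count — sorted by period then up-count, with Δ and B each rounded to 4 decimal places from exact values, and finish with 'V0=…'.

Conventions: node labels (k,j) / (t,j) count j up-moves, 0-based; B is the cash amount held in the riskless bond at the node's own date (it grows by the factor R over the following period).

(0,0): Delta=0.5374 Bond=-57.4160
(1,0): Delta=0.2746 Bond=-30.5370
(1,1): Delta=0.7494 Bond=-110.8647
(2,0): Delta=0.0000 Bond=0.0000
(2,1): Delta=0.4961 Bond=-78.8966
(2,2): Delta=0.9537 Bond=-189.6065
(3,0): Delta=0.0000 Bond=0.0000
(3,1): Delta=0.0000 Bond=0.0000
(3,2): Delta=0.8963 Bond=-203.8400
(3,3): Delta=1.0000 Bond=-239.7069
V0=21.0409

No-arbitrage ⇒ martingale measure with p* = (R−d)/(u−d) = 0.4490.
Payoffs at expiry: V(4,0)=0.0000, V(4,1)=0.0000, V(4,2)=0.0000, V(4,3)=123.2582, V(4,4)=332.4559
(3,0): S=121.2653. Δ = (V_up−V_dn)/(S_up−S_dn) = (0.0000−0.0000)/(173.4093−113.9893) = 0.0000. V = [p*·0.0000 + (1−p*)·0.0000]/1.16 = 0.0000. B = V − Δ·S = 0.0000.
(3,1): S=184.4780. Δ = (V_up−V_dn)/(S_up−S_dn) = (0.0000−0.0000)/(263.8036−173.4093) = 0.0000. V = [p*·0.0000 + (1−p*)·0.0000]/1.16 = 0.0000. B = V − Δ·S = 0.0000.
(3,2): S=280.6421. Δ = (V_up−V_dn)/(S_up−S_dn) = (123.2582−0.0000)/(401.3182−263.8036) = 0.8963. V = [p*·123.2582 + (1−p*)·0.0000]/1.16 = 47.7072. B = V − Δ·S = -203.8400.
(3,3): S=426.9342. Δ = (V_up−V_dn)/(S_up−S_dn) = (332.4559−123.2582)/(610.5159−401.3182) = 1.0000. V = [p*·332.4559 + (1−p*)·123.2582]/1.16 = 187.2273. B = V − Δ·S = -239.7069.
(2,0): S=129.0056. Δ = (V_up−V_dn)/(S_up−S_dn) = (0.0000−0.0000)/(184.4780−121.2653) = 0.0000. V = [p*·0.0000 + (1−p*)·0.0000]/1.16 = 0.0000. B = V − Δ·S = 0.0000.
(2,1): S=196.2532. Δ = (V_up−V_dn)/(S_up−S_dn) = (47.7072−0.0000)/(280.6421−184.4780) = 0.4961. V = [p*·47.7072 + (1−p*)·0.0000]/1.16 = 18.4652. B = V − Δ·S = -78.8966.
(2,2): S=298.5554. Δ = (V_up−V_dn)/(S_up−S_dn) = (187.2273−47.7072)/(426.9342−280.6421) = 0.9537. V = [p*·187.2273 + (1−p*)·47.7072]/1.16 = 95.1284. B = V − Δ·S = -189.6065.
(1,0): S=137.2400. Δ = (V_up−V_dn)/(S_up−S_dn) = (18.4652−0.0000)/(196.2532−129.0056) = 0.2746. V = [p*·18.4652 + (1−p*)·0.0000]/1.16 = 7.1470. B = V − Δ·S = -30.5370.
(1,1): S=208.7800. Δ = (V_up−V_dn)/(S_up−S_dn) = (95.1284−18.4652)/(298.5554−196.2532) = 0.7494. V = [p*·95.1284 + (1−p*)·18.4652]/1.16 = 45.5908. B = V − Δ·S = -110.8647.
(0,0): S=146.0000. Δ = (V_up−V_dn)/(S_up−S_dn) = (45.5908−7.1470)/(208.7800−137.2400) = 0.5374. V = [p*·45.5908 + (1−p*)·7.1470]/1.16 = 21.0409. B = V − Δ·S = -57.4160.
Check: Δ(0,0)·S0 + B(0,0) = 21.0409 = V0.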